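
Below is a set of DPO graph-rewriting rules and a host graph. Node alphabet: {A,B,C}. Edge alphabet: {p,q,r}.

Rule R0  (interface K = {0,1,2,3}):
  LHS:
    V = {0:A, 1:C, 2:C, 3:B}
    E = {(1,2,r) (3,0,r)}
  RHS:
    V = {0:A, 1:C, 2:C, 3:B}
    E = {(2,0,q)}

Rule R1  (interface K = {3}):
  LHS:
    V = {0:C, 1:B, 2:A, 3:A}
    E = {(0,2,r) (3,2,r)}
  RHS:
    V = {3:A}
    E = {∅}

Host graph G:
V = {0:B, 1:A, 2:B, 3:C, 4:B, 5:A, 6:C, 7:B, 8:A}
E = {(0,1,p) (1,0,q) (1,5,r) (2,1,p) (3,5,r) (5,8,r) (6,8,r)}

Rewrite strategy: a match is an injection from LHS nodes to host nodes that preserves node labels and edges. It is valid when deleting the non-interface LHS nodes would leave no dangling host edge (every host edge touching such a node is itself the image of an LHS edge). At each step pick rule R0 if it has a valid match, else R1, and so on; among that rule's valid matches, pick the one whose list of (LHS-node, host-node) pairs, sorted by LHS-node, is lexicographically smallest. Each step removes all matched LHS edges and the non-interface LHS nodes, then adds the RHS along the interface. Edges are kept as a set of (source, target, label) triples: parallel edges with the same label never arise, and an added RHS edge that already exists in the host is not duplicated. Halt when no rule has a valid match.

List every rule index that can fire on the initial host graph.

R0: no valid match — LHS pattern not found
R1: 2 valid matches — {0↦6, 1↦4, 2↦8, 3↦5}, {0↦6, 1↦7, 2↦8, 3↦5}

Answer: [R1]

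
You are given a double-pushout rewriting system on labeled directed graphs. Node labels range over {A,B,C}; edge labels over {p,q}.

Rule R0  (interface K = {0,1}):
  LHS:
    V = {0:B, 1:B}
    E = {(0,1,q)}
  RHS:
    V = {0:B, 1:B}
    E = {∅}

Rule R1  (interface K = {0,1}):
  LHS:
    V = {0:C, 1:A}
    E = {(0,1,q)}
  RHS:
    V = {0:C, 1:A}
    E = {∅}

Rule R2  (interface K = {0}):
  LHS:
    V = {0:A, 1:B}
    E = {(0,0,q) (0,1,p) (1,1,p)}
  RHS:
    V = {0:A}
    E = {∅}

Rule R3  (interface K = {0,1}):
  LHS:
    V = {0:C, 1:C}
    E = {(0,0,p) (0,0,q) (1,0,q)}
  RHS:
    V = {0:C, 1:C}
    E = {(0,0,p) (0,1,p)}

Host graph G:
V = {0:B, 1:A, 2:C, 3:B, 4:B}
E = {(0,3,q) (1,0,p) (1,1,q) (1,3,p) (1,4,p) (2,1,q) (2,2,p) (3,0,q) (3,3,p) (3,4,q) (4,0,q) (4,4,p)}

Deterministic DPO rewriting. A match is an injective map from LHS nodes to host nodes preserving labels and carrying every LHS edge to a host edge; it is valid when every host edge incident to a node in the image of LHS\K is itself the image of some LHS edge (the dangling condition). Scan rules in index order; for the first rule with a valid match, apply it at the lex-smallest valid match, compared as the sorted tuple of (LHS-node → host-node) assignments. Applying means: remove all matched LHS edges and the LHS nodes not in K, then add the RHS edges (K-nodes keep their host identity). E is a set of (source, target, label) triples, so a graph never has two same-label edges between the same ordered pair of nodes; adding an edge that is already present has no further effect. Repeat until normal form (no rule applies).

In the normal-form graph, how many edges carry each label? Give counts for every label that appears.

start.  V:5 E:12  edges: 0-q->3 1-p->0 1-q->1 1-p->3 1-p->4 2-q->1 2-p->2 3-q->0 3-p->3 3-q->4 4-q->0 4-p->4
1. fire R0 via {0↦0, 1↦3}  →  V:5 E:11  edges: 1-p->0 1-q->1 1-p->3 1-p->4 2-q->1 2-p->2 3-q->0 3-p->3 3-q->4 4-q->0 4-p->4
2. fire R0 via {0↦3, 1↦0}  →  V:5 E:10  edges: 1-p->0 1-q->1 1-p->3 1-p->4 2-q->1 2-p->2 3-p->3 3-q->4 4-q->0 4-p->4
3. fire R0 via {0↦3, 1↦4}  →  V:5 E:9  edges: 1-p->0 1-q->1 1-p->3 1-p->4 2-q->1 2-p->2 3-p->3 4-q->0 4-p->4
4. fire R0 via {0↦4, 1↦0}  →  V:5 E:8  edges: 1-p->0 1-q->1 1-p->3 1-p->4 2-q->1 2-p->2 3-p->3 4-p->4
5. fire R1 via {0↦2, 1↦1}  →  V:5 E:7  edges: 1-p->0 1-q->1 1-p->3 1-p->4 2-p->2 3-p->3 4-p->4
6. fire R2 via {0↦1, 1↦3}  →  V:4 E:4  edges: 1-p->0 1-p->4 2-p->2 4-p->4
final graph: no rule applies after step 6
NF edges: [(1, 0, 'p'), (1, 4, 'p'), (2, 2, 'p'), (4, 4, 'p')]

Answer: p:4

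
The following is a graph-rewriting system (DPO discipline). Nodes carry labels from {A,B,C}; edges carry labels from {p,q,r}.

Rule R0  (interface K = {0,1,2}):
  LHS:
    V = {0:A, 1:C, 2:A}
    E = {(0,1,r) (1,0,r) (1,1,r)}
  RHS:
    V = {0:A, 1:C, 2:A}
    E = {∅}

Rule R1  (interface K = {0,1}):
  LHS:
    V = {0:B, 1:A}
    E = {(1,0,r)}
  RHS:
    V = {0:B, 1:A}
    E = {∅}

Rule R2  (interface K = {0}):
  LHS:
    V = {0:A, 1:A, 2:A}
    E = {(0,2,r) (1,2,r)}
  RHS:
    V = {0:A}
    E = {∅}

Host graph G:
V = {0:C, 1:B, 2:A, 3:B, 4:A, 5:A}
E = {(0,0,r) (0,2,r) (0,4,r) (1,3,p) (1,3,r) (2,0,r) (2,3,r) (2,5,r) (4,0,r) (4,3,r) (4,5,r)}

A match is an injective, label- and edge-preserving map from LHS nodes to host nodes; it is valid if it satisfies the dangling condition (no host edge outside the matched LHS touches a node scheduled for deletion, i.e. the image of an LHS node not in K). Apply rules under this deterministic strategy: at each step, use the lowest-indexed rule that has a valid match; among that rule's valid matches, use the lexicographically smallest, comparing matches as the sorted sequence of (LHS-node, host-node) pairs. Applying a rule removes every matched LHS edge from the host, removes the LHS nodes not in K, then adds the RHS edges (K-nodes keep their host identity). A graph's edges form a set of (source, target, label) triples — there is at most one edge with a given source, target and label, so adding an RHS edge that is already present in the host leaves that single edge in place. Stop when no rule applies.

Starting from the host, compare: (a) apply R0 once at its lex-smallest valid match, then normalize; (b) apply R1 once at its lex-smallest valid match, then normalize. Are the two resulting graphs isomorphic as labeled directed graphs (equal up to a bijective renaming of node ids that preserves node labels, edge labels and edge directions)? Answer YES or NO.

Answer: YES

Steps:
branch R0-first: apply at {0↦2, 1↦0, 2↦4} → |E|=8, then 3 more step(s) → NF |V|=4 |E|=4 V={0:C, 1:B, 3:B, 4:A} E=0-r->4 1-p->3 1-r->3 4-r->0
branch R1-first: apply at {0↦3, 1↦2} → |E|=10, then 3 more step(s) → NF |V|=4 |E|=4 V={0:C, 1:B, 3:B, 4:A} E=0-r->4 1-p->3 1-r->3 4-r->0
graphs isomorphic (equal up to label-preserving node renaming)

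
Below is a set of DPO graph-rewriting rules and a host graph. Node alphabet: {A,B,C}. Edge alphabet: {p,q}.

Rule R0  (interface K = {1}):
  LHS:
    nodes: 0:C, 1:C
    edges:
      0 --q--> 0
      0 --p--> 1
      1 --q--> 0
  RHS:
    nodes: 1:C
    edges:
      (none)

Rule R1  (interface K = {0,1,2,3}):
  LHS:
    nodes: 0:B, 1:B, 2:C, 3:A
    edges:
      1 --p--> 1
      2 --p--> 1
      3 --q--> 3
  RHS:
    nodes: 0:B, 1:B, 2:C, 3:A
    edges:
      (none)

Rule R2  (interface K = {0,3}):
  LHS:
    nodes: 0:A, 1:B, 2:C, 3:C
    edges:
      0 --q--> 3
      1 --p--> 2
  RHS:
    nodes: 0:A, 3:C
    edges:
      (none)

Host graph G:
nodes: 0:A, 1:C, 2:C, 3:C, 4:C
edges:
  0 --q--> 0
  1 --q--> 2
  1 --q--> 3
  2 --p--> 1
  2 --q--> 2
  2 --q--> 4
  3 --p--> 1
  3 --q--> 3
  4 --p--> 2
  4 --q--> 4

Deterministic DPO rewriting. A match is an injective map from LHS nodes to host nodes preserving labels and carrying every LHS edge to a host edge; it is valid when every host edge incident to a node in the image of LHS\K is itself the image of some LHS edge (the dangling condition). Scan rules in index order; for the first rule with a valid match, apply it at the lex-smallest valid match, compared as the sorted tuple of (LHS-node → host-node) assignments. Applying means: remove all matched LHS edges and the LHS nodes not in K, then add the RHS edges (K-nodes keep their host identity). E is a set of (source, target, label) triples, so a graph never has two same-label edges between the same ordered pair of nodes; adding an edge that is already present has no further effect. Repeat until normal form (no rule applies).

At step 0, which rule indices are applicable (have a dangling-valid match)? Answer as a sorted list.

R0: 2 valid matches — {0↦3, 1↦1}, {0↦4, 1↦2}
R1: no valid match — LHS pattern not found
R2: no valid match — LHS pattern not found

Answer: [R0]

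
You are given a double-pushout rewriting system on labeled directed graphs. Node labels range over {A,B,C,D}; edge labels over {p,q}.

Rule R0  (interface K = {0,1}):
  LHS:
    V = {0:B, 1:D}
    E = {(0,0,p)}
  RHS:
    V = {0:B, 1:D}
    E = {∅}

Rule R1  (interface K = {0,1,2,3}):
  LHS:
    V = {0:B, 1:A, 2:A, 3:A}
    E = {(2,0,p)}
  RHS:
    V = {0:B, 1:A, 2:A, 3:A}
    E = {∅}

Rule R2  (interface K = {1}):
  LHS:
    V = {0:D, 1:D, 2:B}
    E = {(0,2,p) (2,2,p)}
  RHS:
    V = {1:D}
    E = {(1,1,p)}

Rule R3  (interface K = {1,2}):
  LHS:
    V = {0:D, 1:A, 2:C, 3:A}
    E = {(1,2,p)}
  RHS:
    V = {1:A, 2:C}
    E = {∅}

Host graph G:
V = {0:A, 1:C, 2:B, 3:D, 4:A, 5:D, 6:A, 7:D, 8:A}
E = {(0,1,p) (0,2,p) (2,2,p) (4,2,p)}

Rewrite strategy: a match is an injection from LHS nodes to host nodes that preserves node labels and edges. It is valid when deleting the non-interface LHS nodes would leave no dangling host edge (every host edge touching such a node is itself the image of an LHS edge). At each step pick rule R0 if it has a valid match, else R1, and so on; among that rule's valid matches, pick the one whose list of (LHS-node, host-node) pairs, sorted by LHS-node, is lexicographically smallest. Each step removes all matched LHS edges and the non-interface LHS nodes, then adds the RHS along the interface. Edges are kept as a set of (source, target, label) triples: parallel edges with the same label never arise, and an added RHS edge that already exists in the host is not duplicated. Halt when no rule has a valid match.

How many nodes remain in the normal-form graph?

initial: |V|=9 |E|=4  E = 0-p->1 0-p->2 2-p->2 4-p->2
step 1: apply R0 at {0↦2, 1↦3}  → |V|=9 |E|=3  E = 0-p->1 0-p->2 4-p->2
step 2: apply R1 at {0↦2, 1↦0, 2↦4, 3↦6}  → |V|=9 |E|=2  E = 0-p->1 0-p->2
step 3: apply R1 at {0↦2, 1↦4, 2↦0, 3↦6}  → |V|=9 |E|=1  E = 0-p->1
step 4: apply R3 at {0↦3, 1↦0, 2↦1, 3↦4}  → |V|=7 |E|=0  E = ∅
halt: no rule applies after step 4
NF nodes: {0:A, 1:C, 2:B, 5:D, 6:A, 7:D, 8:A}

Answer: 7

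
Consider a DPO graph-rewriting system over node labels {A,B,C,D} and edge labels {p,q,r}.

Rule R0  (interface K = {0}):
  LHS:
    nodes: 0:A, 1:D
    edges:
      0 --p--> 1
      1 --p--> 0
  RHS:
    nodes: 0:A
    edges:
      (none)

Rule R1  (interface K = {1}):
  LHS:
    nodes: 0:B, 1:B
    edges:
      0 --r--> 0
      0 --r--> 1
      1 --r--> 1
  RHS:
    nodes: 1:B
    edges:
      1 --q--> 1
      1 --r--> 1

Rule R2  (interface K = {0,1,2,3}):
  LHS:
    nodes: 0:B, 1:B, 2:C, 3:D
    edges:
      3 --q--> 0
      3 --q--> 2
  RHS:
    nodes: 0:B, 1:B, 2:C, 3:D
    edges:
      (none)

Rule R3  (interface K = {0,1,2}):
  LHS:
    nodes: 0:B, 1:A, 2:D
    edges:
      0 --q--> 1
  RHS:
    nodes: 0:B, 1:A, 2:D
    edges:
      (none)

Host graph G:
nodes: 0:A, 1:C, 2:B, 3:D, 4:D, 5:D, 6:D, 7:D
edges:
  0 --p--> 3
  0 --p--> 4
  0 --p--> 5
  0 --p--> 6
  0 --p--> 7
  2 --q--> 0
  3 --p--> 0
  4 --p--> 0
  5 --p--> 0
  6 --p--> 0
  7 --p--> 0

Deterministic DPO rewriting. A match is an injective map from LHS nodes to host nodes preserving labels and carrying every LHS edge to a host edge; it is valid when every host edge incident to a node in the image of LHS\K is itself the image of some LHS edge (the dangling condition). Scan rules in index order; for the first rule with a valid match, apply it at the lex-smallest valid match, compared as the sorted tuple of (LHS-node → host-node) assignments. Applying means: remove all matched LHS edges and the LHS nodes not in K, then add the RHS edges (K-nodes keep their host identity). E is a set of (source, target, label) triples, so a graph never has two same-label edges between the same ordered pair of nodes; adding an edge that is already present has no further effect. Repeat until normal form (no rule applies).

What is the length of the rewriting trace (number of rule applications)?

Answer: 5

Steps:
start.  V:8 E:11  edges: 0-p->3 0-p->4 0-p->5 0-p->6 0-p->7 2-q->0 3-p->0 4-p->0 5-p->0 6-p->0 7-p->0
1. fire R0 via {0↦0, 1↦3}  →  V:7 E:9  edges: 0-p->4 0-p->5 0-p->6 0-p->7 2-q->0 4-p->0 5-p->0 6-p->0 7-p->0
2. fire R0 via {0↦0, 1↦4}  →  V:6 E:7  edges: 0-p->5 0-p->6 0-p->7 2-q->0 5-p->0 6-p->0 7-p->0
3. fire R0 via {0↦0, 1↦5}  →  V:5 E:5  edges: 0-p->6 0-p->7 2-q->0 6-p->0 7-p->0
4. fire R0 via {0↦0, 1↦6}  →  V:4 E:3  edges: 0-p->7 2-q->0 7-p->0
5. fire R0 via {0↦0, 1↦7}  →  V:3 E:1  edges: 2-q->0
final graph: no rule applies after step 5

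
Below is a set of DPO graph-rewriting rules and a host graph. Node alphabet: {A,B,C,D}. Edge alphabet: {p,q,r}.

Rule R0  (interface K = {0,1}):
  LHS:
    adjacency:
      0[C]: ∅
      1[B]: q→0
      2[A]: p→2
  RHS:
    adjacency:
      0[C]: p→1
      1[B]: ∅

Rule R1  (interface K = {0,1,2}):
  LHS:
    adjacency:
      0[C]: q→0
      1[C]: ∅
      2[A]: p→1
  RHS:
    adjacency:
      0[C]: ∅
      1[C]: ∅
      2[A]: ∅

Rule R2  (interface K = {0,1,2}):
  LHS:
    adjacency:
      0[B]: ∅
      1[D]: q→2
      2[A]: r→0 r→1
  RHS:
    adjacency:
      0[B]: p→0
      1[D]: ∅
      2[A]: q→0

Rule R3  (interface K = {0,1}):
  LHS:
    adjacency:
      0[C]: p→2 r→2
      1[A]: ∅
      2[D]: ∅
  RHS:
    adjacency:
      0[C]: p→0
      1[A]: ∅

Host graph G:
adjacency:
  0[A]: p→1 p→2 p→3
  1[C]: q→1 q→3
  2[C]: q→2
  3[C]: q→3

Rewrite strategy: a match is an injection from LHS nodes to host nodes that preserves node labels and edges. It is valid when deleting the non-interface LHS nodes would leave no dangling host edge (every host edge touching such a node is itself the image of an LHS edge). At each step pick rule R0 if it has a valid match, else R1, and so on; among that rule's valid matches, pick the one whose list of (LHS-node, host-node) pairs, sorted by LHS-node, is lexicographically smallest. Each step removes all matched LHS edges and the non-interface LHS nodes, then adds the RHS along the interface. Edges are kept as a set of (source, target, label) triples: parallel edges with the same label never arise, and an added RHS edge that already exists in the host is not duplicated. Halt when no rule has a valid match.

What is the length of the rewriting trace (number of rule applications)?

[0] host  ⇒  4 nodes, 7 edges  {0-p->1 0-p->2 0-p->3 1-q->1 1-q->3 2-q->2 3-q->3}
[1] R1 @ {0↦1, 1↦2, 2↦0}  ⇒  4 nodes, 5 edges  {0-p->1 0-p->3 1-q->3 2-q->2 3-q->3}
[2] R1 @ {0↦2, 1↦1, 2↦0}  ⇒  4 nodes, 3 edges  {0-p->3 1-q->3 3-q->3}
halt: no rule applies after step 2

Answer: 2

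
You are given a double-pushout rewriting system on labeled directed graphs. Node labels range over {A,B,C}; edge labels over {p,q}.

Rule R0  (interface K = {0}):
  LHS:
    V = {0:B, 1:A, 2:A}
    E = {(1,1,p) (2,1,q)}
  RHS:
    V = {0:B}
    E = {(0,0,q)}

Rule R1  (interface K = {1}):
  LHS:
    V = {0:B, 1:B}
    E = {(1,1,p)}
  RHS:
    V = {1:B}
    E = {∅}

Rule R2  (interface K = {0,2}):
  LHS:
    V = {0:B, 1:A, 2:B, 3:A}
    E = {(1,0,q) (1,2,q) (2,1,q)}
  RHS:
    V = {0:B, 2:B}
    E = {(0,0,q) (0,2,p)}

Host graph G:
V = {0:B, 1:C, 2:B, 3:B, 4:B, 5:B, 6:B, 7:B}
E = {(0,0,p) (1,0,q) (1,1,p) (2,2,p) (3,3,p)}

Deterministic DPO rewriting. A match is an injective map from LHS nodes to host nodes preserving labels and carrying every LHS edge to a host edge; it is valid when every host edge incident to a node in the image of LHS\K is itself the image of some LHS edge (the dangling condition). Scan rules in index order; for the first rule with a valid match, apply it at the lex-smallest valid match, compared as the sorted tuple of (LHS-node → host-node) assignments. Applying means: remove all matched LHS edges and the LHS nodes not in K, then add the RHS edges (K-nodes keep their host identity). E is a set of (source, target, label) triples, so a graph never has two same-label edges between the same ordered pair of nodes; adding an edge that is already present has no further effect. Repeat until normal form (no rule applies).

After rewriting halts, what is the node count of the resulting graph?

Answer: 5

Rewrite trace:
[0] host  ⇒  8 nodes, 5 edges  {0-p->0 1-q->0 1-p->1 2-p->2 3-p->3}
[1] R1 @ {0↦4, 1↦0}  ⇒  7 nodes, 4 edges  {1-q->0 1-p->1 2-p->2 3-p->3}
[2] R1 @ {0↦5, 1↦2}  ⇒  6 nodes, 3 edges  {1-q->0 1-p->1 3-p->3}
[3] R1 @ {0↦2, 1↦3}  ⇒  5 nodes, 2 edges  {1-q->0 1-p->1}
halt: no rule applies after step 3
NF nodes: {0:B, 1:C, 3:B, 6:B, 7:B}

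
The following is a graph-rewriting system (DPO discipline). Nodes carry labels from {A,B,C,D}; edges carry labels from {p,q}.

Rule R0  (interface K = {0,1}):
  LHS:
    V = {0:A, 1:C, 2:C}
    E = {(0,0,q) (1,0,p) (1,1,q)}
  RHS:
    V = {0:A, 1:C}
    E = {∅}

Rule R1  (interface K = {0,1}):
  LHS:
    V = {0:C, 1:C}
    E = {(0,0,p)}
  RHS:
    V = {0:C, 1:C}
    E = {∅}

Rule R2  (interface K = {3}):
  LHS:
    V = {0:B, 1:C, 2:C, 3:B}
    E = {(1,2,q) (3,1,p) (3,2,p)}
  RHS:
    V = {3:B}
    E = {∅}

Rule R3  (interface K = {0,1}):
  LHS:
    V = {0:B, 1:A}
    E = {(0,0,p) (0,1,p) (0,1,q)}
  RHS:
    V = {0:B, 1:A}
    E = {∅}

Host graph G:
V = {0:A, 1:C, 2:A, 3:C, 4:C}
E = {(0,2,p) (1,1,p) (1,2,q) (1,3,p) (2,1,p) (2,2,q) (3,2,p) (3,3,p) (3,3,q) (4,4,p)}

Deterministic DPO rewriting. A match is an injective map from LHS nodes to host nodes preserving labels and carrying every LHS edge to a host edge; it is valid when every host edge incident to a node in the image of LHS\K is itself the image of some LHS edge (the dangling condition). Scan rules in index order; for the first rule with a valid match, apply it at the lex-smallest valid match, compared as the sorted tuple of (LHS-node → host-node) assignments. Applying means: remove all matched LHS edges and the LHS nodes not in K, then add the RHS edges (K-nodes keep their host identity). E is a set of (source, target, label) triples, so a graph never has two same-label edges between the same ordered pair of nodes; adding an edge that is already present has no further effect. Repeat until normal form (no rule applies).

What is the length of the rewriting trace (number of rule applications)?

Answer: 4

Derivation:
start.  V:5 E:10  edges: 0-p->2 1-p->1 1-q->2 1-p->3 2-p->1 2-q->2 3-p->2 3-p->3 3-q->3 4-p->4
1. fire R1 via {0↦1, 1↦3}  →  V:5 E:9  edges: 0-p->2 1-q->2 1-p->3 2-p->1 2-q->2 3-p->2 3-p->3 3-q->3 4-p->4
2. fire R1 via {0↦3, 1↦1}  →  V:5 E:8  edges: 0-p->2 1-q->2 1-p->3 2-p->1 2-q->2 3-p->2 3-q->3 4-p->4
3. fire R1 via {0↦4, 1↦1}  →  V:5 E:7  edges: 0-p->2 1-q->2 1-p->3 2-p->1 2-q->2 3-p->2 3-q->3
4. fire R0 via {0↦2, 1↦3, 2↦4}  →  V:4 E:4  edges: 0-p->2 1-q->2 1-p->3 2-p->1
halt: no rule applies after step 4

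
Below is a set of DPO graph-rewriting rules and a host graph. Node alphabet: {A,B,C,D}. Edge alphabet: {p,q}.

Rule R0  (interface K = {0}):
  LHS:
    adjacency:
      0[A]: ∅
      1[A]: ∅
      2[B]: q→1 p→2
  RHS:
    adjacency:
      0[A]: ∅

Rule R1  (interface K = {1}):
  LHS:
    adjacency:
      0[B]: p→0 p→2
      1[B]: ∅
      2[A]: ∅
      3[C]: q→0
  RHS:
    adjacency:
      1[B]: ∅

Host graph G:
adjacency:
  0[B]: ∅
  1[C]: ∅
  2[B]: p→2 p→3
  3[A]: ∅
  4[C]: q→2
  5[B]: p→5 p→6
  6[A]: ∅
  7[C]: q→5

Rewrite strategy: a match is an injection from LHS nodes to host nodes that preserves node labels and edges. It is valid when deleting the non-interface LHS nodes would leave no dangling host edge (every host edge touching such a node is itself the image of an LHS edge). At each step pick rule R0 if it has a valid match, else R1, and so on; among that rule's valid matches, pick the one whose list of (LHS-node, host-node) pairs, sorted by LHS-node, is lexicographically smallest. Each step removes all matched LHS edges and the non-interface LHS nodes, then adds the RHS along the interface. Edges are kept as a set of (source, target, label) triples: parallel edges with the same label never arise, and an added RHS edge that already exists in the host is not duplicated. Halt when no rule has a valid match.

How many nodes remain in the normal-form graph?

[0] host  ⇒  8 nodes, 6 edges  {2-p->2 2-p->3 4-q->2 5-p->5 5-p->6 7-q->5}
[1] R1 @ {0↦2, 1↦0, 2↦3, 3↦4}  ⇒  5 nodes, 3 edges  {5-p->5 5-p->6 7-q->5}
[2] R1 @ {0↦5, 1↦0, 2↦6, 3↦7}  ⇒  2 nodes, 0 edges  {∅}
halt: no rule applies after step 2
NF nodes: {0:B, 1:C}

Answer: 2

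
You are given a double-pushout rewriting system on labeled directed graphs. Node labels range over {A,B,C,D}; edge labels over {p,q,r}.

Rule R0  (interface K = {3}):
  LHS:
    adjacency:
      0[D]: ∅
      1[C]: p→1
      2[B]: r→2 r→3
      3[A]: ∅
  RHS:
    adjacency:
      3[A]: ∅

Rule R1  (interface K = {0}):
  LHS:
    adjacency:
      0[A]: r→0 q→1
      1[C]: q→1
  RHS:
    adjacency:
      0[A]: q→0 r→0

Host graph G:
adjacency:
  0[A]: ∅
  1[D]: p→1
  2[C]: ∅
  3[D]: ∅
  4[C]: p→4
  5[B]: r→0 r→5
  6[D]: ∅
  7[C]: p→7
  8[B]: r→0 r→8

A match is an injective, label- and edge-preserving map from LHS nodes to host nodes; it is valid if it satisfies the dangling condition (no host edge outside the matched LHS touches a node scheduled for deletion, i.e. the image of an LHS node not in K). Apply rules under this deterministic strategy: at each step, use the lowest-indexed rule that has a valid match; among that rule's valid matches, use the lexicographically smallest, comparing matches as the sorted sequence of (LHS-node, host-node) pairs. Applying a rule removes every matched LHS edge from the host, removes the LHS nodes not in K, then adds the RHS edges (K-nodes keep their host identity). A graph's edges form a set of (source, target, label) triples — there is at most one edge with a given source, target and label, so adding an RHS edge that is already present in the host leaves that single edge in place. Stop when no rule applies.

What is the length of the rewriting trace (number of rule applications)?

Answer: 2

Derivation:
initial: |V|=9 |E|=7  E = 1-p->1 4-p->4 5-r->0 5-r->5 7-p->7 8-r->0 8-r->8
step 1: apply R0 at {0↦3, 1↦4, 2↦5, 3↦0}  → |V|=6 |E|=4  E = 1-p->1 7-p->7 8-r->0 8-r->8
step 2: apply R0 at {0↦6, 1↦7, 2↦8, 3↦0}  → |V|=3 |E|=1  E = 1-p->1
normal form: no rule applies after step 2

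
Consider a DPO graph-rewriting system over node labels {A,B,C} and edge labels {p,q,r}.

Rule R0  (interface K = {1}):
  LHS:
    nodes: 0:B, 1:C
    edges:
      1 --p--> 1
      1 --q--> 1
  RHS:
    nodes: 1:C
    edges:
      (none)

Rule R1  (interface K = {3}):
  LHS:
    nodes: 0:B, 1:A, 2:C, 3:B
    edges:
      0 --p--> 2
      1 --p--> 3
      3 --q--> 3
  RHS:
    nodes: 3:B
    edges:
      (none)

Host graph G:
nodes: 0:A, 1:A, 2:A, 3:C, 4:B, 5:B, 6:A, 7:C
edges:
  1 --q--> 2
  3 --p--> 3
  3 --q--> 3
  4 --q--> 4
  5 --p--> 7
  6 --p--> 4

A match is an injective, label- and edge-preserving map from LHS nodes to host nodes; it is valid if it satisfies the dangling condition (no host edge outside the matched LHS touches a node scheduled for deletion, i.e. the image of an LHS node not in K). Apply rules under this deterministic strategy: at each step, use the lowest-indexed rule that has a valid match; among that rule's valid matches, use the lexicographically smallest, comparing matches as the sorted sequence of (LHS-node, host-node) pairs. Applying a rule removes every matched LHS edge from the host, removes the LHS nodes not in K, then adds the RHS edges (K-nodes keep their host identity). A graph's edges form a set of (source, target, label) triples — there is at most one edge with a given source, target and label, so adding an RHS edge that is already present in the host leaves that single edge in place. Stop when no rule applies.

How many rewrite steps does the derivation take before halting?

Answer: 2

Derivation:
initial: |V|=8 |E|=6  E = 1-q->2 3-p->3 3-q->3 4-q->4 5-p->7 6-p->4
step 1: apply R1 at {0↦5, 1↦6, 2↦7, 3↦4}  → |V|=5 |E|=3  E = 1-q->2 3-p->3 3-q->3
step 2: apply R0 at {0↦4, 1↦3}  → |V|=4 |E|=1  E = 1-q->2
final graph: no rule applies after step 2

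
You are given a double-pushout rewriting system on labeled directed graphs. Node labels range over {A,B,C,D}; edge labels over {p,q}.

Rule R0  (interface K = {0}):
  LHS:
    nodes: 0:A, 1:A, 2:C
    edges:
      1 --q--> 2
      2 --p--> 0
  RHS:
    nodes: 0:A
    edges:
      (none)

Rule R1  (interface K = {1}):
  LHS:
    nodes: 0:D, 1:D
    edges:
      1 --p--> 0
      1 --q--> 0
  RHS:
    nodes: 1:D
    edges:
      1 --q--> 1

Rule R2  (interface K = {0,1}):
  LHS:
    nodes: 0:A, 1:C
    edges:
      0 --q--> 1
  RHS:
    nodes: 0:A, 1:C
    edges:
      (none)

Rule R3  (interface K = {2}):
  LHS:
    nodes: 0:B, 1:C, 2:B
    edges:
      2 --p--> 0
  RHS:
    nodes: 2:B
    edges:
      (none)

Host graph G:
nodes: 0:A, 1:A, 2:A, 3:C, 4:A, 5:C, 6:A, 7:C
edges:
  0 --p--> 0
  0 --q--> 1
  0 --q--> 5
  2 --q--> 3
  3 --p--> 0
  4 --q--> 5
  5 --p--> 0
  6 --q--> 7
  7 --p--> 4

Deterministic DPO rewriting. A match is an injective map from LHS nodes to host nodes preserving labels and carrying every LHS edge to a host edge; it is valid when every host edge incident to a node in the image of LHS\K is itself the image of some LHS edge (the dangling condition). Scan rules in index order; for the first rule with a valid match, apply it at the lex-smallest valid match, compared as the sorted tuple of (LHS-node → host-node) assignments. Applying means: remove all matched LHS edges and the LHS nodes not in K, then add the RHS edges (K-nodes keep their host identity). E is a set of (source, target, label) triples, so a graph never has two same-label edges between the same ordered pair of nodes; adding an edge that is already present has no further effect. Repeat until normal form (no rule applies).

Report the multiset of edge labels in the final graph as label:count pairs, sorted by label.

start.  V:8 E:9  edges: 0-p->0 0-q->1 0-q->5 2-q->3 3-p->0 4-q->5 5-p->0 6-q->7 7-p->4
1. fire R0 via {0↦0, 1↦2, 2↦3}  →  V:6 E:7  edges: 0-p->0 0-q->1 0-q->5 4-q->5 5-p->0 6-q->7 7-p->4
2. fire R0 via {0↦4, 1↦6, 2↦7}  →  V:4 E:5  edges: 0-p->0 0-q->1 0-q->5 4-q->5 5-p->0
3. fire R2 via {0↦0, 1↦5}  →  V:4 E:4  edges: 0-p->0 0-q->1 4-q->5 5-p->0
4. fire R0 via {0↦0, 1↦4, 2↦5}  →  V:2 E:2  edges: 0-p->0 0-q->1
halt: no rule applies after step 4
NF edges: [(0, 0, 'p'), (0, 1, 'q')]

Answer: p:1 q:1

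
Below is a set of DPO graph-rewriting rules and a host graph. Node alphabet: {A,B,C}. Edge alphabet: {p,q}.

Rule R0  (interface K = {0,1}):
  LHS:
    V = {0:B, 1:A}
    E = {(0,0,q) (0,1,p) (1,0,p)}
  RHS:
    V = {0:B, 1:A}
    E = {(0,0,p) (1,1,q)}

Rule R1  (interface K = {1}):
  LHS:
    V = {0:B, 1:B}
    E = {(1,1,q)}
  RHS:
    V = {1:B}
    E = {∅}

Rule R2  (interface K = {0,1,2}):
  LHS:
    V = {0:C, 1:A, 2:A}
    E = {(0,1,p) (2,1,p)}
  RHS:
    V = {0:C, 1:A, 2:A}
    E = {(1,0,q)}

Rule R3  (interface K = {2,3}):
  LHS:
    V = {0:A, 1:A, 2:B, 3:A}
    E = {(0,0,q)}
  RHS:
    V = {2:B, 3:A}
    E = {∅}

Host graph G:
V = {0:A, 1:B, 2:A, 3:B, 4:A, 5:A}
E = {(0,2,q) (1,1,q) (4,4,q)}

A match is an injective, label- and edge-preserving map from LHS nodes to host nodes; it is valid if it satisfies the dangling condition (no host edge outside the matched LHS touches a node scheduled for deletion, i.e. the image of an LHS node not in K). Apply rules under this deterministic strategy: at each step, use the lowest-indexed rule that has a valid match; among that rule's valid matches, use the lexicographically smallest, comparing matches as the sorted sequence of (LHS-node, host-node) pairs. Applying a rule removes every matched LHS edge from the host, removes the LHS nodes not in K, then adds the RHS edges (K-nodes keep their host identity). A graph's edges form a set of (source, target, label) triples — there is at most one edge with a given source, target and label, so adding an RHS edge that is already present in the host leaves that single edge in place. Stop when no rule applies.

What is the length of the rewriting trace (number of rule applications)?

Answer: 2

Derivation:
start.  V:6 E:3  edges: 0-q->2 1-q->1 4-q->4
1. fire R1 via {0↦3, 1↦1}  →  V:5 E:2  edges: 0-q->2 4-q->4
2. fire R3 via {0↦4, 1↦5, 2↦1, 3↦0}  →  V:3 E:1  edges: 0-q->2
final graph: no rule applies after step 2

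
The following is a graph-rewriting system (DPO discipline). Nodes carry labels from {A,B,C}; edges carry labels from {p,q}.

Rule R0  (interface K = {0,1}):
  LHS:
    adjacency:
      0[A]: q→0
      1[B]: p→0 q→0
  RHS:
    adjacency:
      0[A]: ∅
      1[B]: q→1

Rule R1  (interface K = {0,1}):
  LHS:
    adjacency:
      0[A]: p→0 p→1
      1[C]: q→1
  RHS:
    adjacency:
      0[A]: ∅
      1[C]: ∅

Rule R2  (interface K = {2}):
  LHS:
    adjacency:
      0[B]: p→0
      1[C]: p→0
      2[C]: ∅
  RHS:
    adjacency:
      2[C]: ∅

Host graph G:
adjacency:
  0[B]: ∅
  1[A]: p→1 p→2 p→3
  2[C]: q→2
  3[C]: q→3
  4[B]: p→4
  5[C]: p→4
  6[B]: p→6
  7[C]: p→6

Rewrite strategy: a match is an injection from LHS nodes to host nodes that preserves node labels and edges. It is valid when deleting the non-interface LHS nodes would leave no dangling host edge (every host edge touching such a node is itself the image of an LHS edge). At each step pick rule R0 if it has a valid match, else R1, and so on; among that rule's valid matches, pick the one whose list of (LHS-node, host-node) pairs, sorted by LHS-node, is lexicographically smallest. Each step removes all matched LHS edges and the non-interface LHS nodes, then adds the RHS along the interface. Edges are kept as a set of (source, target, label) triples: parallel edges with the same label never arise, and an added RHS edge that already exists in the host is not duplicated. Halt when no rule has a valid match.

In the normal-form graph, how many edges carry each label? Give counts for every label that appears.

Answer: p:1 q:1

Derivation:
start.  V:8 E:9  edges: 1-p->1 1-p->2 1-p->3 2-q->2 3-q->3 4-p->4 5-p->4 6-p->6 7-p->6
1. fire R1 via {0↦1, 1↦2}  →  V:8 E:6  edges: 1-p->3 3-q->3 4-p->4 5-p->4 6-p->6 7-p->6
2. fire R2 via {0↦4, 1↦5, 2↦2}  →  V:6 E:4  edges: 1-p->3 3-q->3 6-p->6 7-p->6
3. fire R2 via {0↦6, 1↦7, 2↦2}  →  V:4 E:2  edges: 1-p->3 3-q->3
halt: no rule applies after step 3
NF edges: [(1, 3, 'p'), (3, 3, 'q')]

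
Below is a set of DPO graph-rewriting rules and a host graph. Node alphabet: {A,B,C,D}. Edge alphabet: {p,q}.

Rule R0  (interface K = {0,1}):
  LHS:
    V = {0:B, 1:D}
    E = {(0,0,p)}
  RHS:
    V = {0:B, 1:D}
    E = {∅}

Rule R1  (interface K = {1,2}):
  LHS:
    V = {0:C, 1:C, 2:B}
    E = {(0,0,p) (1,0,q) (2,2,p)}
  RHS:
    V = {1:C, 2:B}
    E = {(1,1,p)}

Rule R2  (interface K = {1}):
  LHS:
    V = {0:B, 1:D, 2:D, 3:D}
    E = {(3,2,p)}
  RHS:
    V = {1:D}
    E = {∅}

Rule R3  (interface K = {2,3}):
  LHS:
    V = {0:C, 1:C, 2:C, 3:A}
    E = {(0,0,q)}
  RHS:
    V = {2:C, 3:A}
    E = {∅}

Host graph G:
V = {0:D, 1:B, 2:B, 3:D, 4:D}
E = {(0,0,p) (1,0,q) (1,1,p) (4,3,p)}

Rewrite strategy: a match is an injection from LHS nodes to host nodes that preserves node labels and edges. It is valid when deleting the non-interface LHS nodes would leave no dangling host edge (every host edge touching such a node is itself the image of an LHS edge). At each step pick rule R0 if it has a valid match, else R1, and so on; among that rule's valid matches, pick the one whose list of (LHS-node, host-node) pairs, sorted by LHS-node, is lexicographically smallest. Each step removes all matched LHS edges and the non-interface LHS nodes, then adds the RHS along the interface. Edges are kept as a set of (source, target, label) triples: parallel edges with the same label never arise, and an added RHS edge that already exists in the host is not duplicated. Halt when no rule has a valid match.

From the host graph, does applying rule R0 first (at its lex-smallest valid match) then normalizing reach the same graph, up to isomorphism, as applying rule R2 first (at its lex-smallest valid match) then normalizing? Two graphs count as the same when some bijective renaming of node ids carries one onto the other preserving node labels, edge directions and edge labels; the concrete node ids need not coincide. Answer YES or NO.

Answer: YES

Steps:
branch R0-first: apply at {0↦1, 1↦0} → |E|=3, then 1 more step(s) → NF |V|=2 |E|=2 V={0:D, 1:B} E=0-p->0 1-q->0
branch R2-first: apply at {0↦2, 1↦0, 2↦3, 3↦4} → |E|=3, then 1 more step(s) → NF |V|=2 |E|=2 V={0:D, 1:B} E=0-p->0 1-q->0
graphs isomorphic (equal up to label-preserving node renaming)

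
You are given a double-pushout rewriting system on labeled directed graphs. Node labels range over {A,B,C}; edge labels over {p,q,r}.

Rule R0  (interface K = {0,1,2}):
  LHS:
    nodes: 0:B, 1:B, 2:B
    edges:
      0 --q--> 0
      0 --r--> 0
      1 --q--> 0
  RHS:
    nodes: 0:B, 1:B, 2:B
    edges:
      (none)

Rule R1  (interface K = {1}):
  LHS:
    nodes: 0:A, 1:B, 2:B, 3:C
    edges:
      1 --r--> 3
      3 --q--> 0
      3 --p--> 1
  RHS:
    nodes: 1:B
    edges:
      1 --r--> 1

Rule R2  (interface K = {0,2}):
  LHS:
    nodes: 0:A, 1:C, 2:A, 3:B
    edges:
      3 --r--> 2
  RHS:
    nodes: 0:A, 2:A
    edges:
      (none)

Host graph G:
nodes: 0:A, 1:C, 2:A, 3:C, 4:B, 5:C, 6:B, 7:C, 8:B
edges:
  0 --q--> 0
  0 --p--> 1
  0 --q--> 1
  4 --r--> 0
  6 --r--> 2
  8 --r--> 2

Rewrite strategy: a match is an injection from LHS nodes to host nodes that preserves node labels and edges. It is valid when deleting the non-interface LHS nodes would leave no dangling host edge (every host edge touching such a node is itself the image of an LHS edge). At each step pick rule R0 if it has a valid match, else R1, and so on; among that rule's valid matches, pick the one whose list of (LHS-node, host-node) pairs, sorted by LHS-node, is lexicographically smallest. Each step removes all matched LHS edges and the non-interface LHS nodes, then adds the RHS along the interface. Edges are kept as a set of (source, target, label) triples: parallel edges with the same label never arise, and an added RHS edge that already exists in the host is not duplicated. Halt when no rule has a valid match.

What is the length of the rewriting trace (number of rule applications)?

Answer: 3

Rewrite trace:
start.  V:9 E:6  edges: 0-q->0 0-p->1 0-q->1 4-r->0 6-r->2 8-r->2
1. fire R2 via {0↦0, 1↦3, 2↦2, 3↦6}  →  V:7 E:5  edges: 0-q->0 0-p->1 0-q->1 4-r->0 8-r->2
2. fire R2 via {0↦0, 1↦5, 2↦2, 3↦8}  →  V:5 E:4  edges: 0-q->0 0-p->1 0-q->1 4-r->0
3. fire R2 via {0↦2, 1↦7, 2↦0, 3↦4}  →  V:3 E:3  edges: 0-q->0 0-p->1 0-q->1
halt: no rule applies after step 3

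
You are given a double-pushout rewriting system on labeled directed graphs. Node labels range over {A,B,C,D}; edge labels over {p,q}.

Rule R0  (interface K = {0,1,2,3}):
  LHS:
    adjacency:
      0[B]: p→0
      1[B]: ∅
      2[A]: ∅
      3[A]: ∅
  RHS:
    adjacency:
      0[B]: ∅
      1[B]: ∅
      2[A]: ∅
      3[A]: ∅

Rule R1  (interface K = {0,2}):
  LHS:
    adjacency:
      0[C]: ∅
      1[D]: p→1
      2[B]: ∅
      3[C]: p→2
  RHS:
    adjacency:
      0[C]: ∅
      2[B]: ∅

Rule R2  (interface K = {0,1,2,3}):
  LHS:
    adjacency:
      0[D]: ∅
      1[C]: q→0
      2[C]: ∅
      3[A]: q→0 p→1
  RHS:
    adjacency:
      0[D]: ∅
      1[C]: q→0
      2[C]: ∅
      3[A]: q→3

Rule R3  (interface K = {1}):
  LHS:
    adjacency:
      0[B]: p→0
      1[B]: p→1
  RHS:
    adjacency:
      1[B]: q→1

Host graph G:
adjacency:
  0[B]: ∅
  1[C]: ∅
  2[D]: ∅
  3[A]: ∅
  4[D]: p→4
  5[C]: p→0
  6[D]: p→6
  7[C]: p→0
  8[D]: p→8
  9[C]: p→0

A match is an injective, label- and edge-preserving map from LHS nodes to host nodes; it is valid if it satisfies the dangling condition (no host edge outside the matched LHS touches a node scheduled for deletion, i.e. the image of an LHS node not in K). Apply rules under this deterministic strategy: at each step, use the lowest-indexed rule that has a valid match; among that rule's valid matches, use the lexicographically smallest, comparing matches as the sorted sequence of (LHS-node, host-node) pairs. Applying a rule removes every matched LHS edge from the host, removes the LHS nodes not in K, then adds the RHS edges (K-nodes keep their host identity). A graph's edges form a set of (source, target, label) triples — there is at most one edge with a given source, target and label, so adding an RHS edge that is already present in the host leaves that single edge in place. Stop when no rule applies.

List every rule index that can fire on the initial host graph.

R0: no valid match — LHS pattern not found
R1: 27 valid matches — {0↦1, 1↦4, 2↦0, 3↦5}, {0↦1, 1↦4, 2↦0, 3↦7}, {0↦1, 1↦4, 2↦0, 3↦9} (+24 more)
R2: no valid match — LHS pattern not found
R3: no valid match — LHS pattern not found

Answer: [R1]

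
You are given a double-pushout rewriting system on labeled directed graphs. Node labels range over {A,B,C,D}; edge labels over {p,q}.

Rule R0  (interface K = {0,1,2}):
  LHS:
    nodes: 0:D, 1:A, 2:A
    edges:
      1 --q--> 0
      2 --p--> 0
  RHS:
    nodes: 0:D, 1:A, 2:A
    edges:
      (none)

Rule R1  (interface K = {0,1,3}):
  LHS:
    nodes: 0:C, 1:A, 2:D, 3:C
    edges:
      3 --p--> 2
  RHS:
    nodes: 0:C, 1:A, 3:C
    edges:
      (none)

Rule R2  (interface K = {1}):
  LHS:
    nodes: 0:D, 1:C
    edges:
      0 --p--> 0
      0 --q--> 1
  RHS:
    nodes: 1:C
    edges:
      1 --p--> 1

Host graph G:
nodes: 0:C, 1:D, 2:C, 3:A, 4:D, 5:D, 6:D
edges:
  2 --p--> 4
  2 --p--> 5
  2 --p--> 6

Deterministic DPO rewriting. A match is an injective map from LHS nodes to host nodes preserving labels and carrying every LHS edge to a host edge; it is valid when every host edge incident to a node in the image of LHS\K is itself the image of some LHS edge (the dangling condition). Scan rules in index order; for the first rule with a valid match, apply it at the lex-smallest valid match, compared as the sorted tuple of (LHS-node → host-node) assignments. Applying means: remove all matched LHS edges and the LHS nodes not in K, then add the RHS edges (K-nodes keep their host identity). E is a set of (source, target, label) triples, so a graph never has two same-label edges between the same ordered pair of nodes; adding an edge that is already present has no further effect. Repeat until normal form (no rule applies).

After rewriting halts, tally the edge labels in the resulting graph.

start.  V:7 E:3  edges: 2-p->4 2-p->5 2-p->6
1. fire R1 via {0↦0, 1↦3, 2↦4, 3↦2}  →  V:6 E:2  edges: 2-p->5 2-p->6
2. fire R1 via {0↦0, 1↦3, 2↦5, 3↦2}  →  V:5 E:1  edges: 2-p->6
3. fire R1 via {0↦0, 1↦3, 2↦6, 3↦2}  →  V:4 E:0  edges: ∅
normal form: no rule applies after step 3
NF edges: []

Answer: (no edges)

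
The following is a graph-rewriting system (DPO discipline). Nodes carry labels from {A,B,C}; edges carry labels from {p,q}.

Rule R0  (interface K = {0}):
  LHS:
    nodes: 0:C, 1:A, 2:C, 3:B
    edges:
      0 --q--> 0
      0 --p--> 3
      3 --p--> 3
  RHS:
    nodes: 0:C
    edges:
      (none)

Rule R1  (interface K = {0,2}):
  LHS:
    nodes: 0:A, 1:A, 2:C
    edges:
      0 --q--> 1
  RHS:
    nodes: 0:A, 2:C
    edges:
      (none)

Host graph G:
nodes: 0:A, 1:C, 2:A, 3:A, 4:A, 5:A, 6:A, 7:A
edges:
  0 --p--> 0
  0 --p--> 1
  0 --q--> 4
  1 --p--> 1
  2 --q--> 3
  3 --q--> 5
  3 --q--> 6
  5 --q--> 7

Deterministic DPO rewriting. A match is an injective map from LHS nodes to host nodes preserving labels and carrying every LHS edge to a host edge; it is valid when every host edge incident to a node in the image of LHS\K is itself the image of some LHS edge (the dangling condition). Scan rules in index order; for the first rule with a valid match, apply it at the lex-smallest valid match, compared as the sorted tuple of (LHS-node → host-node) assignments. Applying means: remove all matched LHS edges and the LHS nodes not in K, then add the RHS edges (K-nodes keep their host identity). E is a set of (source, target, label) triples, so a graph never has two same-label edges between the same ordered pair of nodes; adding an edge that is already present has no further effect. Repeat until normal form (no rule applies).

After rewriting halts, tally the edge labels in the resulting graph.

Answer: p:3

Rewrite trace:
[0] host  ⇒  8 nodes, 8 edges  {0-p->0 0-p->1 0-q->4 1-p->1 2-q->3 3-q->5 3-q->6 5-q->7}
[1] R1 @ {0↦0, 1↦4, 2↦1}  ⇒  7 nodes, 7 edges  {0-p->0 0-p->1 1-p->1 2-q->3 3-q->5 3-q->6 5-q->7}
[2] R1 @ {0↦3, 1↦6, 2↦1}  ⇒  6 nodes, 6 edges  {0-p->0 0-p->1 1-p->1 2-q->3 3-q->5 5-q->7}
[3] R1 @ {0↦5, 1↦7, 2↦1}  ⇒  5 nodes, 5 edges  {0-p->0 0-p->1 1-p->1 2-q->3 3-q->5}
[4] R1 @ {0↦3, 1↦5, 2↦1}  ⇒  4 nodes, 4 edges  {0-p->0 0-p->1 1-p->1 2-q->3}
[5] R1 @ {0↦2, 1↦3, 2↦1}  ⇒  3 nodes, 3 edges  {0-p->0 0-p->1 1-p->1}
halt: no rule applies after step 5
NF edges: [(0, 0, 'p'), (0, 1, 'p'), (1, 1, 'p')]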